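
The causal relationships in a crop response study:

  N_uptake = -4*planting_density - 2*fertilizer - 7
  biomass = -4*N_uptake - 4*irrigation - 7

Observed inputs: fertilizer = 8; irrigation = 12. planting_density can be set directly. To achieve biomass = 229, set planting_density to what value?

Substituting into the N_uptake equation gives N_uptake = -4*planting_density - 23.
Substituting into the biomass equation gives biomass = 16*planting_density + 37.
Solve 16*planting_density + 37 = 229: planting_density = (229 - 37) / 16 = 12.

planting_density = 12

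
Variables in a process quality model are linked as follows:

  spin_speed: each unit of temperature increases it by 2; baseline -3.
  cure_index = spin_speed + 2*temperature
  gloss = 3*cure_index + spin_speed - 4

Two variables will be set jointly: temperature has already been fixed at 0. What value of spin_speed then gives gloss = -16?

With temperature held at 0:
Intervening on spin_speed fixes its value directly, overriding its dependence on temperature.
Substituting into the cure_index equation gives cure_index = spin_speed.
Substituting into the gloss equation gives gloss = 4*spin_speed - 4.
Solve 4*spin_speed - 4 = -16: spin_speed = (-16 + 4) / 4 = -3.

spin_speed = -3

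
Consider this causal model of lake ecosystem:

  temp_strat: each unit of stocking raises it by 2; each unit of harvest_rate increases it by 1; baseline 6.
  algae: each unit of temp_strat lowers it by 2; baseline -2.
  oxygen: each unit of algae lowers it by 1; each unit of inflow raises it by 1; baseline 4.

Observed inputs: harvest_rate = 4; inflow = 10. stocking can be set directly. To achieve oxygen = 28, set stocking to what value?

Substituting into the temp_strat equation gives temp_strat = 2*stocking + 10.
So algae = -4*stocking - 22.
Substituting into the oxygen equation gives oxygen = 4*stocking + 36.
Solve 4*stocking + 36 = 28: stocking = (28 - 36) / 4 = -2.

stocking = -2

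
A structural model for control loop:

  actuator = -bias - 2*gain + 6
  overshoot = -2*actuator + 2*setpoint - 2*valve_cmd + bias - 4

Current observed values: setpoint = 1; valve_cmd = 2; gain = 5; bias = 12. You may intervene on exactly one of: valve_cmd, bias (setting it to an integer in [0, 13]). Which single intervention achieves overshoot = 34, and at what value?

set valve_cmd = 4

Intervening on valve_cmd: with other inputs at their observed values, overshoot = -2*valve_cmd + 42. Solving for 34 gives valve_cmd = 4, within [0, 13].
Intervening on bias: overshoot = 3*bias + 2. Reaching 34 requires bias = 32/3, not an integer.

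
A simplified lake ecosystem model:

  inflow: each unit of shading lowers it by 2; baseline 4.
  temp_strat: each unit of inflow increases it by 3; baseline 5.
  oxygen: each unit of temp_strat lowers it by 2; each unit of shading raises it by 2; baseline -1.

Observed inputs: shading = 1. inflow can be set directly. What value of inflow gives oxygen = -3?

inflow = -1

Intervening on inflow fixes its value directly, overriding its dependence on shading.
Substituting into the oxygen equation gives oxygen = -6*inflow - 9.
Solve -6*inflow - 9 = -3: inflow = (-3 + 9) / -6 = -1.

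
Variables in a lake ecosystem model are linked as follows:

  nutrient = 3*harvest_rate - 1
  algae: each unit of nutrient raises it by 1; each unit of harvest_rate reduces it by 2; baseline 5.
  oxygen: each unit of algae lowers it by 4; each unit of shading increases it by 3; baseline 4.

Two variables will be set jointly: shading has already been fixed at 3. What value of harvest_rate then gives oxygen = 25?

harvest_rate = -7

With shading held at 3:
Substituting into the algae equation gives algae = harvest_rate + 4.
So oxygen = -4*harvest_rate - 3.
Solve -4*harvest_rate - 3 = 25: harvest_rate = (25 + 3) / -4 = -7.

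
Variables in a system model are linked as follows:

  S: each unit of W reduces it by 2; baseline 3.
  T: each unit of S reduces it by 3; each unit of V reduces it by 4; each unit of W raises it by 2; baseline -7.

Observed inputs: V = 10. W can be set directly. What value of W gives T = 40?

Substituting into the T equation gives T = 8*W - 56.
Solve 8*W - 56 = 40: W = (40 + 56) / 8 = 12.

W = 12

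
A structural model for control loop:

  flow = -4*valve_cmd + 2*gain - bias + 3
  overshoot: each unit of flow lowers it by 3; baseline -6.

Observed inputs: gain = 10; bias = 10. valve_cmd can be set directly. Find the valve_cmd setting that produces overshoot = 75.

Substituting into the flow equation gives flow = -4*valve_cmd + 13.
So overshoot = 12*valve_cmd - 45.
Solve 12*valve_cmd - 45 = 75: valve_cmd = (75 + 45) / 12 = 10.

valve_cmd = 10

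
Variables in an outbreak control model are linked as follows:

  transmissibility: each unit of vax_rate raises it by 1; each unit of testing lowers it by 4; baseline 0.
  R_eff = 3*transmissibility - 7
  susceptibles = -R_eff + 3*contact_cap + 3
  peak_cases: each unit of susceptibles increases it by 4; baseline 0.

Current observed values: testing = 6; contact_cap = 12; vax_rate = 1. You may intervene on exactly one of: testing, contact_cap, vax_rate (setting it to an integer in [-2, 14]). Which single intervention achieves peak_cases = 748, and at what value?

Intervening on testing: with other inputs at their observed values, peak_cases = 48*testing + 172. Solving for 748 gives testing = 12, within [-2, 14].
Intervening on contact_cap: peak_cases = 12*contact_cap + 316. Reaching 748 requires contact_cap = 36, outside [-2, 14].
Intervening on vax_rate: peak_cases = -12*vax_rate + 472. Reaching 748 requires vax_rate = -23, outside [-2, 14].

set testing = 12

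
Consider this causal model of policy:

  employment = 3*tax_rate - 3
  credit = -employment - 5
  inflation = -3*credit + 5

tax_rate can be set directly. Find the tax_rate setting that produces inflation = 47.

tax_rate = 4

Substituting into the credit equation gives credit = -3*tax_rate - 2.
Substituting into the inflation equation gives inflation = 9*tax_rate + 11.
Solve 9*tax_rate + 11 = 47: tax_rate = (47 - 11) / 9 = 4.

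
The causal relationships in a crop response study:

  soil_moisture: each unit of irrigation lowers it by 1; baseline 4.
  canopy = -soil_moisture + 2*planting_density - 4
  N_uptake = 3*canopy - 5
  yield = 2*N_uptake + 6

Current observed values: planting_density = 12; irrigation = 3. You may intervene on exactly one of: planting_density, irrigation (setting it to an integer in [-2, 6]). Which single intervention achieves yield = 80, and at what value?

Intervening on planting_density: yield = 12*planting_density - 34. Reaching 80 requires planting_density = 19/2, not an integer.
Intervening on irrigation: with other inputs at their observed values, yield = 6*irrigation + 92. Solving for 80 gives irrigation = -2, within [-2, 6].

set irrigation = -2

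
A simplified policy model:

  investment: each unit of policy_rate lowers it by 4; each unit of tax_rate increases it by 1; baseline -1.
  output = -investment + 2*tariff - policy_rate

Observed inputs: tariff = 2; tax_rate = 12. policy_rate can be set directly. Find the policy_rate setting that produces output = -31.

policy_rate = -8

Substituting into the investment equation gives investment = -4*policy_rate + 11.
This gives output = 3*policy_rate - 7.
Solve 3*policy_rate - 7 = -31: policy_rate = (-31 + 7) / 3 = -8.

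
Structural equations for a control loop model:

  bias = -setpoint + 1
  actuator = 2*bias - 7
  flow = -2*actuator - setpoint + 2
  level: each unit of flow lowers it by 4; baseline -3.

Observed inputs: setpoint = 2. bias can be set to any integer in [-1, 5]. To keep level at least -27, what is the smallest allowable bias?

Intervening on bias fixes its value directly, overriding its dependence on setpoint.
Substituting into the flow equation gives flow = -4*bias + 14.
Substituting into the level equation gives level = 16*bias - 59.
Require 16*bias - 59 ≥ -27, so bias ≥ 2.
The smallest integer in [-1, 5] satisfying this is 2.

bias = 2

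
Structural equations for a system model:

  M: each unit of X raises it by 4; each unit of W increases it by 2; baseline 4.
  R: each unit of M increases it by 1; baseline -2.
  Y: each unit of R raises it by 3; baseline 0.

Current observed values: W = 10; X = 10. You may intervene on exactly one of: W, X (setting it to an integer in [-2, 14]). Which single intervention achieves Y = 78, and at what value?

Intervening on W: Y = 6*W + 126. Reaching 78 requires W = -8, outside [-2, 14].
Intervening on X: with other inputs at their observed values, Y = 12*X + 66. Solving for 78 gives X = 1, within [-2, 14].

set X = 1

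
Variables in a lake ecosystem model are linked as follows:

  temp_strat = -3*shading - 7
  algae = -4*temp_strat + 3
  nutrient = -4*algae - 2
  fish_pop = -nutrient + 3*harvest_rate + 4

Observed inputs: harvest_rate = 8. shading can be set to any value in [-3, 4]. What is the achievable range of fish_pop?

Substituting into the algae equation gives algae = 12*shading + 31.
Substituting into the nutrient equation gives nutrient = -48*shading - 126.
fish_pop becomes 48*shading + 154.
Linear in shading, so extremes are at the endpoints: shading = -3 gives fish_pop = 10; shading = 4 gives fish_pop = 346.

10 to 346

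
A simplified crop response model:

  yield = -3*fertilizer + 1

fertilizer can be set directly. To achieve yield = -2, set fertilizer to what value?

Solve -3*fertilizer + 1 = -2: fertilizer = (-2 - 1) / -3 = 1.

fertilizer = 1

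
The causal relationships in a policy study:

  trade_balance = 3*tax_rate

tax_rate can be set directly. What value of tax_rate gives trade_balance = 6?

tax_rate = 2

Solve 3*tax_rate = 6: tax_rate = 6 / 3 = 2.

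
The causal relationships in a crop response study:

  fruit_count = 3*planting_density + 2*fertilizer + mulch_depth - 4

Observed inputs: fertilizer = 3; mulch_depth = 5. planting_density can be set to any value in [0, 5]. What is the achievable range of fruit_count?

7 to 22

Substituting into the fruit_count equation gives fruit_count = 3*planting_density + 7.
Linear in planting_density, so extremes are at the endpoints: planting_density = 0 gives fruit_count = 7; planting_density = 5 gives fruit_count = 22.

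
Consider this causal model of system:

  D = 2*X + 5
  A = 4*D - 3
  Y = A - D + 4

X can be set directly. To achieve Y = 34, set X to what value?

Substituting into the A equation gives A = 8*X + 17.
This gives Y = 6*X + 16.
Solve 6*X + 16 = 34: X = (34 - 16) / 6 = 3.

X = 3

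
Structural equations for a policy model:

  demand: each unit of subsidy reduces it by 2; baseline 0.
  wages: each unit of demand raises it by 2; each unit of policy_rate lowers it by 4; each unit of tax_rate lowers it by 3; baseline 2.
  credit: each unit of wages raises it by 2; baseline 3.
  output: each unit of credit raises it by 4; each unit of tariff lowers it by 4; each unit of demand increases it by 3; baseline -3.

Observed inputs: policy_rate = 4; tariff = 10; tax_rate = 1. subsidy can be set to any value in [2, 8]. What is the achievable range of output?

Substituting into the wages equation gives wages = -4*subsidy - 17.
Substituting into the credit equation gives credit = -8*subsidy - 31.
This gives output = -38*subsidy - 167.
Linear in subsidy, so extremes are at the endpoints: subsidy = 2 gives output = -243; subsidy = 8 gives output = -471.

-471 to -243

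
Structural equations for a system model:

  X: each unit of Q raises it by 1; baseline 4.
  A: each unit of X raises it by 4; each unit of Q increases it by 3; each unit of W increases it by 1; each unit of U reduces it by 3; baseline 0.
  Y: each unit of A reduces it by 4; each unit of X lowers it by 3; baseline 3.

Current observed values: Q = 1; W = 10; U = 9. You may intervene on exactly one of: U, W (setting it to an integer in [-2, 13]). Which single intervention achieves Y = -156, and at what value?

Intervening on U: with other inputs at their observed values, Y = 12*U - 144. Solving for -156 gives U = -1, within [-2, 13].
Intervening on W: Y = -4*W + 4. Reaching -156 requires W = 40, outside [-2, 13].

set U = -1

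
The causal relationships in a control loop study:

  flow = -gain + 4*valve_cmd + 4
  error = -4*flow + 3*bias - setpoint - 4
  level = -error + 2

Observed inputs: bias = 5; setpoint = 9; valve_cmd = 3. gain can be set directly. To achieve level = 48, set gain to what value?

gain = 4

Substituting into the flow equation gives flow = -gain + 16.
Substituting into the error equation gives error = 4*gain - 62.
Substituting into the level equation gives level = -4*gain + 64.
Solve -4*gain + 64 = 48: gain = (48 - 64) / -4 = 4.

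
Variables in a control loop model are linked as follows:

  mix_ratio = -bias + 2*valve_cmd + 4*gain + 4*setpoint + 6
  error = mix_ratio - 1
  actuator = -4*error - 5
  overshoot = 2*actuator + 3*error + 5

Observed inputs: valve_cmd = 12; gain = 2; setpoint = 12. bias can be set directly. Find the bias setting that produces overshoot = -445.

bias = -3

Substituting into the mix_ratio equation gives mix_ratio = -bias + 86.
error becomes -bias + 85.
actuator becomes 4*bias - 345.
This gives overshoot = 5*bias - 430.
Solve 5*bias - 430 = -445: bias = (-445 + 430) / 5 = -3.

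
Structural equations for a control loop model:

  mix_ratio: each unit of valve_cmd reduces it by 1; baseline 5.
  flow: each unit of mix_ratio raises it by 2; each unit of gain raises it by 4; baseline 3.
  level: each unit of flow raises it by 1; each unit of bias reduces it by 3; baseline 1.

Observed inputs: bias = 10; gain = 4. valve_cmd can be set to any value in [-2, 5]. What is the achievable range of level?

Substituting into the flow equation gives flow = -2*valve_cmd + 29.
Substituting into the level equation gives level = -2*valve_cmd.
Linear in valve_cmd, so extremes are at the endpoints: valve_cmd = -2 gives level = 4; valve_cmd = 5 gives level = -10.

-10 to 4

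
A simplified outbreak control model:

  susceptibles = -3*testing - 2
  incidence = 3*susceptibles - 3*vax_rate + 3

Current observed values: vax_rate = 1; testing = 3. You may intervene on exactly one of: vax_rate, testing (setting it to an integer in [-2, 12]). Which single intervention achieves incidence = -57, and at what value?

set vax_rate = 9

Intervening on vax_rate: with other inputs at their observed values, incidence = -3*vax_rate - 30. Solving for -57 gives vax_rate = 9, within [-2, 12].
Intervening on testing: incidence = -9*testing - 6. Reaching -57 requires testing = 17/3, not an integer.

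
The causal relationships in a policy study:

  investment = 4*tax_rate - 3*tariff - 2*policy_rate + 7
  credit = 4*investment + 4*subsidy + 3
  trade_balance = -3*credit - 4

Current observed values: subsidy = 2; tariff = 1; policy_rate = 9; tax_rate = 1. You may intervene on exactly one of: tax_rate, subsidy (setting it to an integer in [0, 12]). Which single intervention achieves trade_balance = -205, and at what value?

set tax_rate = 7

Intervening on tax_rate: with other inputs at their observed values, trade_balance = -48*tax_rate + 131. Solving for -205 gives tax_rate = 7, within [0, 12].
Intervening on subsidy: trade_balance = -12*subsidy + 107. Reaching -205 requires subsidy = 26, outside [0, 12].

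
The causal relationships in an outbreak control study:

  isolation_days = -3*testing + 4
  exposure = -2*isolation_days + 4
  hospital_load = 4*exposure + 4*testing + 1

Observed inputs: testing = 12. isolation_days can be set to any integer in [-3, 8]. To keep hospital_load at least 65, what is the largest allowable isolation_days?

Intervening on isolation_days fixes its value directly, overriding its dependence on testing.
Substituting into the hospital_load equation gives hospital_load = -8*isolation_days + 65.
Require -8*isolation_days + 65 ≥ 65, so isolation_days ≤ 0.
The largest integer in [-3, 8] satisfying this is 0.

isolation_days = 0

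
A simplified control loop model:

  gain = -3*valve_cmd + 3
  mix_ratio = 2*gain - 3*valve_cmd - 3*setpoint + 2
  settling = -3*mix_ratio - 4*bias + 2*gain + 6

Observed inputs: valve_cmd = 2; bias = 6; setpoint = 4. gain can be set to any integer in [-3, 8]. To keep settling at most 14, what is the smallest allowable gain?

Intervening on gain fixes its value directly, overriding its dependence on valve_cmd.
Substituting into the mix_ratio equation gives mix_ratio = 2*gain - 16.
settling becomes -4*gain + 30.
Require -4*gain + 30 ≤ 14, so gain ≥ 4.
The smallest integer in [-3, 8] satisfying this is 4.

gain = 4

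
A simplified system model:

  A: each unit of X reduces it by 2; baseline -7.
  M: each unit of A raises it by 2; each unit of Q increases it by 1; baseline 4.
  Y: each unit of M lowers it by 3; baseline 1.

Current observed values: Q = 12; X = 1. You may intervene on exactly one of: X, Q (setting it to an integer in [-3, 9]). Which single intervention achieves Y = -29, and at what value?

Intervening on X: with other inputs at their observed values, Y = 12*X - 5. Solving for -29 gives X = -2, within [-3, 9].
Intervening on Q: Y = -3*Q + 43. Reaching -29 requires Q = 24, outside [-3, 9].

set X = -2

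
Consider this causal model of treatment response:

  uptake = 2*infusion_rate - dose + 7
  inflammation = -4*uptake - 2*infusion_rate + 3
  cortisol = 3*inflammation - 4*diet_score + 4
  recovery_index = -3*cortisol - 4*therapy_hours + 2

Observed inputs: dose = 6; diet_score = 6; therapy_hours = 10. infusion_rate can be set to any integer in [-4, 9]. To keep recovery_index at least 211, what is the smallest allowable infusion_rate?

Substituting into the uptake equation gives uptake = 2*infusion_rate + 1.
Substituting into the inflammation equation gives inflammation = -10*infusion_rate - 1.
cortisol becomes -30*infusion_rate - 23.
This gives recovery_index = 90*infusion_rate + 31.
Require 90*infusion_rate + 31 ≥ 211, so infusion_rate ≥ 2.
The smallest integer in [-4, 9] satisfying this is 2.

infusion_rate = 2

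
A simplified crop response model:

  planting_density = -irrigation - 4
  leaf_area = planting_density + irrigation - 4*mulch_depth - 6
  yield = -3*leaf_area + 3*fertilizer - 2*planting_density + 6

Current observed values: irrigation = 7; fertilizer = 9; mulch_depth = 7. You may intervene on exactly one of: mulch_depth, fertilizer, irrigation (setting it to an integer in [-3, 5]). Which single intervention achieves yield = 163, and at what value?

set irrigation = 4

Intervening on mulch_depth: yield = 12*mulch_depth + 85. Reaching 163 requires mulch_depth = 13/2, not an integer.
Intervening on fertilizer: yield = 3*fertilizer + 142. Reaching 163 requires fertilizer = 7, outside [-3, 5].
Intervening on irrigation: with other inputs at their observed values, yield = 2*irrigation + 155. Solving for 163 gives irrigation = 4, within [-3, 5].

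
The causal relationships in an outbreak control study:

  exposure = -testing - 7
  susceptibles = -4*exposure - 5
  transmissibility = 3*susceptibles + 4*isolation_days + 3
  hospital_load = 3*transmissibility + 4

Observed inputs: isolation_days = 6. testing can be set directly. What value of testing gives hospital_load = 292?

Substituting into the susceptibles equation gives susceptibles = 4*testing + 23.
This gives transmissibility = 12*testing + 96.
Substituting into the hospital_load equation gives hospital_load = 36*testing + 292.
Solve 36*testing + 292 = 292: testing = (292 - 292) / 36 = 0.

testing = 0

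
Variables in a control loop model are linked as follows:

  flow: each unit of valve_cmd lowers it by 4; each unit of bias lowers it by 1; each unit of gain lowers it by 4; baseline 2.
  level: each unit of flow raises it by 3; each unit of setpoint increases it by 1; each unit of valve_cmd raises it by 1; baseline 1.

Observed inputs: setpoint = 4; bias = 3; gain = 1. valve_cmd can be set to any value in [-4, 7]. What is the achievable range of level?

Substituting into the flow equation gives flow = -4*valve_cmd - 5.
So level = -11*valve_cmd - 10.
Linear in valve_cmd, so extremes are at the endpoints: valve_cmd = -4 gives level = 34; valve_cmd = 7 gives level = -87.

-87 to 34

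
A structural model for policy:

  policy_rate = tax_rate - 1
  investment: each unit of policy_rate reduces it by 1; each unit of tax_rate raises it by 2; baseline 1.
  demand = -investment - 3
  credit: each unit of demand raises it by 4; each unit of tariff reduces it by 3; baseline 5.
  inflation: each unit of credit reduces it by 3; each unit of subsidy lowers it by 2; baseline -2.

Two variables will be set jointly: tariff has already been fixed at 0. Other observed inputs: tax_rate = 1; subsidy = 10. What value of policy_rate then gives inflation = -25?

policy_rate = 5

With tariff held at 0:
Intervening on policy_rate fixes its value directly, overriding its dependence on tax_rate.
Substituting into the investment equation gives investment = -policy_rate + 3.
Substituting into the demand equation gives demand = policy_rate - 6.
Substituting into the credit equation gives credit = 4*policy_rate - 19.
Substituting into the inflation equation gives inflation = -12*policy_rate + 35.
Solve -12*policy_rate + 35 = -25: policy_rate = (-25 - 35) / -12 = 5.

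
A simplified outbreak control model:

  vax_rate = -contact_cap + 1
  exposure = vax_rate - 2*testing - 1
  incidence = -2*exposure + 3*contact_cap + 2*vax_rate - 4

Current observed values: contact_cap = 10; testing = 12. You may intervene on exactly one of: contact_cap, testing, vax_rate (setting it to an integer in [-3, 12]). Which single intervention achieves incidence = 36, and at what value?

Intervening on contact_cap: incidence = 3*contact_cap + 46. Reaching 36 requires contact_cap = -10/3, not an integer.
Intervening on testing: with other inputs at their observed values, incidence = 4*testing + 28. Solving for 36 gives testing = 2, within [-3, 12].
Intervening on vax_rate: the paths from vax_rate to incidence cancel (net effect zero), leaving incidence = 76; 36 is unreachable this way.

set testing = 2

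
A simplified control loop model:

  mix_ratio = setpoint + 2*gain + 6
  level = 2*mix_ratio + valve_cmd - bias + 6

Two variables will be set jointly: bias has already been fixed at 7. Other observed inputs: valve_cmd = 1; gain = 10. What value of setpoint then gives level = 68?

With bias held at 7:
Substituting into the mix_ratio equation gives mix_ratio = setpoint + 26.
Substituting into the level equation gives level = 2*setpoint + 52.
Solve 2*setpoint + 52 = 68: setpoint = (68 - 52) / 2 = 8.

setpoint = 8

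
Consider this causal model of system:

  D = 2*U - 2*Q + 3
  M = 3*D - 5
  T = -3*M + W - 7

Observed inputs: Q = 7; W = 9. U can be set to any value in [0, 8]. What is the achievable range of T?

-28 to 116

Substituting into the D equation gives D = 2*U - 11.
Substituting into the M equation gives M = 6*U - 38.
Substituting into the T equation gives T = -18*U + 116.
Linear in U, so extremes are at the endpoints: U = 0 gives T = 116; U = 8 gives T = -28.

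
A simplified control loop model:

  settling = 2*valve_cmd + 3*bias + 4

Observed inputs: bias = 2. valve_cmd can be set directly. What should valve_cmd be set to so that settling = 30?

valve_cmd = 10

Substituting into the settling equation gives settling = 2*valve_cmd + 10.
Solve 2*valve_cmd + 10 = 30: valve_cmd = (30 - 10) / 2 = 10.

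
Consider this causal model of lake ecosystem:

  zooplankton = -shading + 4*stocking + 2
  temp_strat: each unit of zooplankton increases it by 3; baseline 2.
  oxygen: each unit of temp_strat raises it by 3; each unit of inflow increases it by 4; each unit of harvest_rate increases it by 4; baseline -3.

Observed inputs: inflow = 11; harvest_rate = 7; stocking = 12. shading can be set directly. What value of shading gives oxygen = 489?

shading = 4

Substituting into the zooplankton equation gives zooplankton = -shading + 50.
Substituting into the temp_strat equation gives temp_strat = -3*shading + 152.
Substituting into the oxygen equation gives oxygen = -9*shading + 525.
Solve -9*shading + 525 = 489: shading = (489 - 525) / -9 = 4.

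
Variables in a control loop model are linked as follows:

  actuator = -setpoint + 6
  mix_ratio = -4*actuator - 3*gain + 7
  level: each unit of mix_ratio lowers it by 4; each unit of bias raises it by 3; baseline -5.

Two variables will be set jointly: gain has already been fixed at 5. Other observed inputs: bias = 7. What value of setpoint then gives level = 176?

setpoint = -2

With gain held at 5:
Substituting into the mix_ratio equation gives mix_ratio = 4*setpoint - 32.
This gives level = -16*setpoint + 144.
Solve -16*setpoint + 144 = 176: setpoint = (176 - 144) / -16 = -2.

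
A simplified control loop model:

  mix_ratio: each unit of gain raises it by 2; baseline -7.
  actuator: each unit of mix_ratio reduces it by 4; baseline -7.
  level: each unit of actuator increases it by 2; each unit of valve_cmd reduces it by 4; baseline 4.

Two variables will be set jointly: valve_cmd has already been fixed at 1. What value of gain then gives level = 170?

gain = -8

With valve_cmd held at 1:
Substituting into the actuator equation gives actuator = -8*gain + 21.
level becomes -16*gain + 42.
Solve -16*gain + 42 = 170: gain = (170 - 42) / -16 = -8.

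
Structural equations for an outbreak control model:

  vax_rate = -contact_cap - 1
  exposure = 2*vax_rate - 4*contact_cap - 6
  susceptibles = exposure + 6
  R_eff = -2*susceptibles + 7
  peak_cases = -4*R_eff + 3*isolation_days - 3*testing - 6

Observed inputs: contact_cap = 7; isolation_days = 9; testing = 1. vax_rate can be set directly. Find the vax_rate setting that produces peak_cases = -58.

vax_rate = 11

Intervening on vax_rate fixes its value directly, overriding its dependence on contact_cap.
Substituting into the exposure equation gives exposure = 2*vax_rate - 34.
Substituting into the susceptibles equation gives susceptibles = 2*vax_rate - 28.
R_eff becomes -4*vax_rate + 63.
Substituting into the peak_cases equation gives peak_cases = 16*vax_rate - 234.
Solve 16*vax_rate - 234 = -58: vax_rate = (-58 + 234) / 16 = 11.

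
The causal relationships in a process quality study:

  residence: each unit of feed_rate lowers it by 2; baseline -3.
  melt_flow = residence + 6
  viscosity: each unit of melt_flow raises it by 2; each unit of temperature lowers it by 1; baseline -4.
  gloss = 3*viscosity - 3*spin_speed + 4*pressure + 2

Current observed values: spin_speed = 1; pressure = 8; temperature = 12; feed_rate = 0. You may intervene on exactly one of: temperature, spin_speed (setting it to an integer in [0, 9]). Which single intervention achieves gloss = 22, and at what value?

Intervening on temperature: with other inputs at their observed values, gloss = -3*temperature + 37. Solving for 22 gives temperature = 5, within [0, 9].
Intervening on spin_speed: gloss = -3*spin_speed + 4. Reaching 22 requires spin_speed = -6, outside [0, 9].

set temperature = 5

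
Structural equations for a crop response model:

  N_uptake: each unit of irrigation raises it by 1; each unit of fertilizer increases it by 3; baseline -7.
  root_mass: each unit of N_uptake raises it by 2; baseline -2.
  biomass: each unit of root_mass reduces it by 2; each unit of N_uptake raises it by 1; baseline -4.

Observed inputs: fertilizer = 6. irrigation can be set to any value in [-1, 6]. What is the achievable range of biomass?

Substituting into the N_uptake equation gives N_uptake = irrigation + 11.
Substituting into the root_mass equation gives root_mass = 2*irrigation + 20.
Substituting into the biomass equation gives biomass = -3*irrigation - 33.
Linear in irrigation, so extremes are at the endpoints: irrigation = -1 gives biomass = -30; irrigation = 6 gives biomass = -51.

-51 to -30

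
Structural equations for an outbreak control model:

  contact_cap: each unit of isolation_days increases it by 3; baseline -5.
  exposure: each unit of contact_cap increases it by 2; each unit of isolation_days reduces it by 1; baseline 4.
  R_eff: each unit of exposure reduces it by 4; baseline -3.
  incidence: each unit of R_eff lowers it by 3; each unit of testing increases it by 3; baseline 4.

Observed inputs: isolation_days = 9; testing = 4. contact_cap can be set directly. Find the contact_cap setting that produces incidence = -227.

Intervening on contact_cap fixes its value directly, overriding its dependence on isolation_days.
Substituting into the exposure equation gives exposure = 2*contact_cap - 5.
Substituting into the R_eff equation gives R_eff = -8*contact_cap + 17.
Substituting into the incidence equation gives incidence = 24*contact_cap - 35.
Solve 24*contact_cap - 35 = -227: contact_cap = (-227 + 35) / 24 = -8.

contact_cap = -8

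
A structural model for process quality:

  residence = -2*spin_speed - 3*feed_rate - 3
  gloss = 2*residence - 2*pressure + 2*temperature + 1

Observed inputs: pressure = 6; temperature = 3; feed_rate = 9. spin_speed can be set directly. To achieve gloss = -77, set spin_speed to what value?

spin_speed = 3

Substituting into the residence equation gives residence = -2*spin_speed - 30.
Substituting into the gloss equation gives gloss = -4*spin_speed - 65.
Solve -4*spin_speed - 65 = -77: spin_speed = (-77 + 65) / -4 = 3.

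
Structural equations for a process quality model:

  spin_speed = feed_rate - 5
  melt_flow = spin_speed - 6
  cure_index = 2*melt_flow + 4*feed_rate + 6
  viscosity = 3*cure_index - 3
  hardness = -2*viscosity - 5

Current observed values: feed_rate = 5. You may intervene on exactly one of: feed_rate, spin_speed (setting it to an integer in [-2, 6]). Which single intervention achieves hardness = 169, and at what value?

set feed_rate = -2

Intervening on feed_rate: with other inputs at their observed values, hardness = -36*feed_rate + 97. Solving for 169 gives feed_rate = -2, within [-2, 6].
Intervening on spin_speed: hardness = -12*spin_speed - 83. Reaching 169 requires spin_speed = -21, outside [-2, 6].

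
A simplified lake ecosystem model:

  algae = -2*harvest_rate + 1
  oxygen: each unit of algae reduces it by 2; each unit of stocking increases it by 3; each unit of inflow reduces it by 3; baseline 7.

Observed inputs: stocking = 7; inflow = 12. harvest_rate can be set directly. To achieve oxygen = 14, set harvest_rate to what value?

harvest_rate = 6

Substituting into the oxygen equation gives oxygen = 4*harvest_rate - 10.
Solve 4*harvest_rate - 10 = 14: harvest_rate = (14 + 10) / 4 = 6.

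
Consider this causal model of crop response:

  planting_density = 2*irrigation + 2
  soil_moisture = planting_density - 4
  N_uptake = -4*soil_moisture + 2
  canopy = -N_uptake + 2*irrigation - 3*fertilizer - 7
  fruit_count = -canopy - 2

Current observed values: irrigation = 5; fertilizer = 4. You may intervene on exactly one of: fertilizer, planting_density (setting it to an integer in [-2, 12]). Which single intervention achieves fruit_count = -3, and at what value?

set planting_density = 7

Intervening on fertilizer: fruit_count = 3*fertilizer - 35. Reaching -3 requires fertilizer = 32/3, not an integer.
Intervening on planting_density: with other inputs at their observed values, fruit_count = -4*planting_density + 25. Solving for -3 gives planting_density = 7, within [-2, 12].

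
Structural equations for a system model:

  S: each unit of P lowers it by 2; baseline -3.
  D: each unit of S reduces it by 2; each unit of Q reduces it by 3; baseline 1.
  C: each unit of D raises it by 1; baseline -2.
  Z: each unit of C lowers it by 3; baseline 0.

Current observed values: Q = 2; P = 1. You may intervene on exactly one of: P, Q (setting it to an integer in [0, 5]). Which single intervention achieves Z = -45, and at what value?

Intervening on P: with other inputs at their observed values, Z = -12*P + 3. Solving for -45 gives P = 4, within [0, 5].
Intervening on Q: Z = 9*Q - 27. Reaching -45 requires Q = -2, outside [0, 5].

set P = 4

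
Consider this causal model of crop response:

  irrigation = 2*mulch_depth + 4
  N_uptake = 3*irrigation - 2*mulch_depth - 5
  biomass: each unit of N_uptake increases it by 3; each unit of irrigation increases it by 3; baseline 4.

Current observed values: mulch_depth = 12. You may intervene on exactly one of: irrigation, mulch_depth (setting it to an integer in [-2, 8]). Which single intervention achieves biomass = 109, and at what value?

set mulch_depth = 4

Intervening on irrigation: biomass = 12*irrigation - 83. Reaching 109 requires irrigation = 16, outside [-2, 8].
Intervening on mulch_depth: with other inputs at their observed values, biomass = 18*mulch_depth + 37. Solving for 109 gives mulch_depth = 4, within [-2, 8].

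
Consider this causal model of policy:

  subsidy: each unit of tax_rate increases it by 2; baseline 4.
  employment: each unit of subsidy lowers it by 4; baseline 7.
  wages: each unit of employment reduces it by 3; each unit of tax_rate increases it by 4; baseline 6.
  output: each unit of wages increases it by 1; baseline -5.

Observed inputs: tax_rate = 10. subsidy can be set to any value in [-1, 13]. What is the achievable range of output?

Intervening on subsidy fixes its value directly, overriding its dependence on tax_rate.
Substituting into the wages equation gives wages = 12*subsidy + 25.
Substituting into the output equation gives output = 12*subsidy + 20.
Linear in subsidy, so extremes are at the endpoints: subsidy = -1 gives output = 8; subsidy = 13 gives output = 176.

8 to 176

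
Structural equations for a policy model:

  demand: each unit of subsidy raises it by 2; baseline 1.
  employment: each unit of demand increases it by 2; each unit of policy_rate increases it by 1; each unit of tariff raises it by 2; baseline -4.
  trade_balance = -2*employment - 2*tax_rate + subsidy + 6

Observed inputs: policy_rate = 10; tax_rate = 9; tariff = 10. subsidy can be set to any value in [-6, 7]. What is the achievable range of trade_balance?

Substituting into the employment equation gives employment = 4*subsidy + 28.
Substituting into the trade_balance equation gives trade_balance = -7*subsidy - 68.
Linear in subsidy, so extremes are at the endpoints: subsidy = -6 gives trade_balance = -26; subsidy = 7 gives trade_balance = -117.

-117 to -26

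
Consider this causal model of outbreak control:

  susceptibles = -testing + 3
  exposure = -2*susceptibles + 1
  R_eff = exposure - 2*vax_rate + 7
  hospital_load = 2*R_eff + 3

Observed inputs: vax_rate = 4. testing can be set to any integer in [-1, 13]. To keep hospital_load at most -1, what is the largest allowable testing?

testing = 2

Substituting into the exposure equation gives exposure = 2*testing - 5.
Substituting into the R_eff equation gives R_eff = 2*testing - 6.
hospital_load becomes 4*testing - 9.
Require 4*testing - 9 ≤ -1, so testing ≤ 2.
The largest integer in [-1, 13] satisfying this is 2.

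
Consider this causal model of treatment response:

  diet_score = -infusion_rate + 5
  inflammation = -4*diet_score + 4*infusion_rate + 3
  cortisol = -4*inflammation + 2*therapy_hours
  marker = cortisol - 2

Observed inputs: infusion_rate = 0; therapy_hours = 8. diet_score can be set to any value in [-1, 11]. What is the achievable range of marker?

-14 to 178

Intervening on diet_score fixes its value directly, overriding its dependence on infusion_rate.
Substituting into the inflammation equation gives inflammation = -4*diet_score + 3.
So cortisol = 16*diet_score + 4.
Substituting into the marker equation gives marker = 16*diet_score + 2.
Linear in diet_score, so extremes are at the endpoints: diet_score = -1 gives marker = -14; diet_score = 11 gives marker = 178.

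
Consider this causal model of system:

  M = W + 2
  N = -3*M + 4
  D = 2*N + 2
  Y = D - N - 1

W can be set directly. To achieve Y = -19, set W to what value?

Substituting into the N equation gives N = -3*W - 2.
Substituting into the D equation gives D = -6*W - 2.
Substituting into the Y equation gives Y = -3*W - 1.
Solve -3*W - 1 = -19: W = (-19 + 1) / -3 = 6.

W = 6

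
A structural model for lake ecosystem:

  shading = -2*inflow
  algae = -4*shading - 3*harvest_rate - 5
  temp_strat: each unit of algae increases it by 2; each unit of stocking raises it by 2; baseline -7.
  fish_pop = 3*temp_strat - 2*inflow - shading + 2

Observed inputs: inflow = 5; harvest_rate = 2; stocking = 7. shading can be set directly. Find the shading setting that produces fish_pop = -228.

Intervening on shading fixes its value directly, overriding its dependence on inflow.
Substituting into the algae equation gives algae = -4*shading - 11.
Substituting into the temp_strat equation gives temp_strat = -8*shading - 15.
fish_pop becomes -25*shading - 53.
Solve -25*shading - 53 = -228: shading = (-228 + 53) / -25 = 7.

shading = 7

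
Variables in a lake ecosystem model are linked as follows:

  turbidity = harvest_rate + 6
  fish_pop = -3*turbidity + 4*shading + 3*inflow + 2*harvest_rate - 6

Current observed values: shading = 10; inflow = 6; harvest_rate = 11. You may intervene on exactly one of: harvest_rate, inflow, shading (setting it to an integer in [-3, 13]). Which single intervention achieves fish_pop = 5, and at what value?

Intervening on harvest_rate: fish_pop = -harvest_rate + 34. Reaching 5 requires harvest_rate = 29, outside [-3, 13].
Intervening on inflow: with other inputs at their observed values, fish_pop = 3*inflow + 5. Solving for 5 gives inflow = 0, within [-3, 13].
Intervening on shading: fish_pop = 4*shading - 17. Reaching 5 requires shading = 11/2, not an integer.

set inflow = 0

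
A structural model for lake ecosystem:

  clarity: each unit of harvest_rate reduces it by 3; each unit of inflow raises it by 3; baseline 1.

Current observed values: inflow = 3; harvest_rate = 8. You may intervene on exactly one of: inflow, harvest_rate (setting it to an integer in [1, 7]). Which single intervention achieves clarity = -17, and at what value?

Intervening on inflow: with other inputs at their observed values, clarity = 3*inflow - 23. Solving for -17 gives inflow = 2, within [1, 7].
Intervening on harvest_rate: clarity = -3*harvest_rate + 10. Reaching -17 requires harvest_rate = 9, outside [1, 7].

set inflow = 2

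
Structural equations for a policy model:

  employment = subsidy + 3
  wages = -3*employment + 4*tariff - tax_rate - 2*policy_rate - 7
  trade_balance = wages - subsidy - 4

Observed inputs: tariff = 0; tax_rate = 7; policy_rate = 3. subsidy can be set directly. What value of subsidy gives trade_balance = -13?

subsidy = -5

Substituting into the wages equation gives wages = -3*subsidy - 29.
Substituting into the trade_balance equation gives trade_balance = -4*subsidy - 33.
Solve -4*subsidy - 33 = -13: subsidy = (-13 + 33) / -4 = -5.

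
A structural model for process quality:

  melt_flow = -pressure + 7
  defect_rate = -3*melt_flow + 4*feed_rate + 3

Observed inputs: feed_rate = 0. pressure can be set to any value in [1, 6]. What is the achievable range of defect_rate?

Substituting into the defect_rate equation gives defect_rate = 3*pressure - 18.
Linear in pressure, so extremes are at the endpoints: pressure = 1 gives defect_rate = -15; pressure = 6 gives defect_rate = 0.

-15 to 0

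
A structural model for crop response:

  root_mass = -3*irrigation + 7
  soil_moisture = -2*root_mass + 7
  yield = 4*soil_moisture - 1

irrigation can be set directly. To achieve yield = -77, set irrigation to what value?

Substituting into the soil_moisture equation gives soil_moisture = 6*irrigation - 7.
This gives yield = 24*irrigation - 29.
Solve 24*irrigation - 29 = -77: irrigation = (-77 + 29) / 24 = -2.

irrigation = -2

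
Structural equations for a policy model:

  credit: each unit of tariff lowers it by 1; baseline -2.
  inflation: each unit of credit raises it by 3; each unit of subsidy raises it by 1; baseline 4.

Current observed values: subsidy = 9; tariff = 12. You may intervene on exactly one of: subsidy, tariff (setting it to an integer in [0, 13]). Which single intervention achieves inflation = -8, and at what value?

set tariff = 5

Intervening on subsidy: inflation = subsidy - 38. Reaching -8 requires subsidy = 30, outside [0, 13].
Intervening on tariff: with other inputs at their observed values, inflation = -3*tariff + 7. Solving for -8 gives tariff = 5, within [0, 13].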